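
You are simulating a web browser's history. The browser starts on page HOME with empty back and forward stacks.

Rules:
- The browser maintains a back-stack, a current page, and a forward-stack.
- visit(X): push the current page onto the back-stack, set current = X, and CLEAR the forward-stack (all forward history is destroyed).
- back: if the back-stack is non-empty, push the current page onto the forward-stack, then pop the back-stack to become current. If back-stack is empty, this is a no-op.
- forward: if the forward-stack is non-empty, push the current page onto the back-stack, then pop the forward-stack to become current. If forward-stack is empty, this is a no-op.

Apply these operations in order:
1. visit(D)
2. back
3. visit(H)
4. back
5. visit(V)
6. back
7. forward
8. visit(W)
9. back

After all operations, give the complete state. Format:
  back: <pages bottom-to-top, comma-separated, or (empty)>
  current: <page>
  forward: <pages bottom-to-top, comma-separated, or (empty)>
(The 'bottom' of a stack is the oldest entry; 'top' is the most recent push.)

After 1 (visit(D)): cur=D back=1 fwd=0
After 2 (back): cur=HOME back=0 fwd=1
After 3 (visit(H)): cur=H back=1 fwd=0
After 4 (back): cur=HOME back=0 fwd=1
After 5 (visit(V)): cur=V back=1 fwd=0
After 6 (back): cur=HOME back=0 fwd=1
After 7 (forward): cur=V back=1 fwd=0
After 8 (visit(W)): cur=W back=2 fwd=0
After 9 (back): cur=V back=1 fwd=1

Answer: back: HOME
current: V
forward: W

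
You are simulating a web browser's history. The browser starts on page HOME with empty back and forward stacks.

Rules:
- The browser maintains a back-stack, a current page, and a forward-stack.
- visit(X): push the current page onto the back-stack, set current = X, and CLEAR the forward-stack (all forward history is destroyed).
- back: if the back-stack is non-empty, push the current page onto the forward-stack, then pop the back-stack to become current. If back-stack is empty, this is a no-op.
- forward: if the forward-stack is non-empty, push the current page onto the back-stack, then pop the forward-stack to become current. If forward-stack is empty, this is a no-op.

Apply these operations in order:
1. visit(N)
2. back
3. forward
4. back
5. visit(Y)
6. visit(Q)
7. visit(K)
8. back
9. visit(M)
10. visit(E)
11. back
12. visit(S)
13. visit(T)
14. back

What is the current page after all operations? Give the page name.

Answer: S

Derivation:
After 1 (visit(N)): cur=N back=1 fwd=0
After 2 (back): cur=HOME back=0 fwd=1
After 3 (forward): cur=N back=1 fwd=0
After 4 (back): cur=HOME back=0 fwd=1
After 5 (visit(Y)): cur=Y back=1 fwd=0
After 6 (visit(Q)): cur=Q back=2 fwd=0
After 7 (visit(K)): cur=K back=3 fwd=0
After 8 (back): cur=Q back=2 fwd=1
After 9 (visit(M)): cur=M back=3 fwd=0
After 10 (visit(E)): cur=E back=4 fwd=0
After 11 (back): cur=M back=3 fwd=1
After 12 (visit(S)): cur=S back=4 fwd=0
After 13 (visit(T)): cur=T back=5 fwd=0
After 14 (back): cur=S back=4 fwd=1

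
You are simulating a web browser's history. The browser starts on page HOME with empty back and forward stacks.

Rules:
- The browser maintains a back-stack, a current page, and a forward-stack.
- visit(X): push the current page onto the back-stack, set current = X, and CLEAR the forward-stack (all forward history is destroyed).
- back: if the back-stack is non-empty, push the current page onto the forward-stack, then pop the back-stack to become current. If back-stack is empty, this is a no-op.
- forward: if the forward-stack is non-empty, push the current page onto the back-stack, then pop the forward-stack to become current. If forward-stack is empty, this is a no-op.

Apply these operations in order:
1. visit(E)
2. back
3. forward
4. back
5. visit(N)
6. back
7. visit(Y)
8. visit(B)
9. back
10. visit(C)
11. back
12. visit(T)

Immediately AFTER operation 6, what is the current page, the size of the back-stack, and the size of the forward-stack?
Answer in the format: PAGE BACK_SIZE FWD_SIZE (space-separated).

After 1 (visit(E)): cur=E back=1 fwd=0
After 2 (back): cur=HOME back=0 fwd=1
After 3 (forward): cur=E back=1 fwd=0
After 4 (back): cur=HOME back=0 fwd=1
After 5 (visit(N)): cur=N back=1 fwd=0
After 6 (back): cur=HOME back=0 fwd=1

HOME 0 1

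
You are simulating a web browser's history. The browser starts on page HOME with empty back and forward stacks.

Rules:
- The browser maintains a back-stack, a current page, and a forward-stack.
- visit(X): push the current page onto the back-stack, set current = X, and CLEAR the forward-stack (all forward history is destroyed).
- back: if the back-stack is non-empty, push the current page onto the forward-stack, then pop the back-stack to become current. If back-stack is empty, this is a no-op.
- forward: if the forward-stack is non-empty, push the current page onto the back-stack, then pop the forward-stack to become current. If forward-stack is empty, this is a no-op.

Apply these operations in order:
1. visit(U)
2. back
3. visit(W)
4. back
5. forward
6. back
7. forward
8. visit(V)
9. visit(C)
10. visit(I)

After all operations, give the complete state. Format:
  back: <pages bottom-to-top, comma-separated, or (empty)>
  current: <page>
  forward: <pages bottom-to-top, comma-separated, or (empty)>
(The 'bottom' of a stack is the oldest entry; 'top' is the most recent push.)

Answer: back: HOME,W,V,C
current: I
forward: (empty)

Derivation:
After 1 (visit(U)): cur=U back=1 fwd=0
After 2 (back): cur=HOME back=0 fwd=1
After 3 (visit(W)): cur=W back=1 fwd=0
After 4 (back): cur=HOME back=0 fwd=1
After 5 (forward): cur=W back=1 fwd=0
After 6 (back): cur=HOME back=0 fwd=1
After 7 (forward): cur=W back=1 fwd=0
After 8 (visit(V)): cur=V back=2 fwd=0
After 9 (visit(C)): cur=C back=3 fwd=0
After 10 (visit(I)): cur=I back=4 fwd=0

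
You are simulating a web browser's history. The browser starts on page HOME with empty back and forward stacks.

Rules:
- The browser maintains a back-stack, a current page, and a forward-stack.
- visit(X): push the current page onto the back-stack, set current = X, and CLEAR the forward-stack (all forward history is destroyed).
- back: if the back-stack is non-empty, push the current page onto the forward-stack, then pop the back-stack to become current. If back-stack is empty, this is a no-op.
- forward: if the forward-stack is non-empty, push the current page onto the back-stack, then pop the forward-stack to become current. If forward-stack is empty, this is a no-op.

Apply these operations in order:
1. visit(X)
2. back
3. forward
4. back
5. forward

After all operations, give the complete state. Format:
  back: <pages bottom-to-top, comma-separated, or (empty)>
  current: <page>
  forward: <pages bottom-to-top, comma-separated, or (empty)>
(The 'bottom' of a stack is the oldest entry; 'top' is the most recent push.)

After 1 (visit(X)): cur=X back=1 fwd=0
After 2 (back): cur=HOME back=0 fwd=1
After 3 (forward): cur=X back=1 fwd=0
After 4 (back): cur=HOME back=0 fwd=1
After 5 (forward): cur=X back=1 fwd=0

Answer: back: HOME
current: X
forward: (empty)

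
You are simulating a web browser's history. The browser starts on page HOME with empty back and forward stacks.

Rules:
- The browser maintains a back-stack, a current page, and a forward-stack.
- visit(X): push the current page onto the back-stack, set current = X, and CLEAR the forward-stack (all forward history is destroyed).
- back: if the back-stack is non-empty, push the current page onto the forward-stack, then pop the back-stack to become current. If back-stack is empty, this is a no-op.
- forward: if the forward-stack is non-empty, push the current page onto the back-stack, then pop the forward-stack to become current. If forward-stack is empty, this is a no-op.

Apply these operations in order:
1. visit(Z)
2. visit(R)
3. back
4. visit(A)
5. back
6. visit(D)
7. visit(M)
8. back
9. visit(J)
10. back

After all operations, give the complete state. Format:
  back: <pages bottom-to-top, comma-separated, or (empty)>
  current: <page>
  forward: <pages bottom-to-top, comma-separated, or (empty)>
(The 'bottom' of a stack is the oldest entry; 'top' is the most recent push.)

After 1 (visit(Z)): cur=Z back=1 fwd=0
After 2 (visit(R)): cur=R back=2 fwd=0
After 3 (back): cur=Z back=1 fwd=1
After 4 (visit(A)): cur=A back=2 fwd=0
After 5 (back): cur=Z back=1 fwd=1
After 6 (visit(D)): cur=D back=2 fwd=0
After 7 (visit(M)): cur=M back=3 fwd=0
After 8 (back): cur=D back=2 fwd=1
After 9 (visit(J)): cur=J back=3 fwd=0
After 10 (back): cur=D back=2 fwd=1

Answer: back: HOME,Z
current: D
forward: J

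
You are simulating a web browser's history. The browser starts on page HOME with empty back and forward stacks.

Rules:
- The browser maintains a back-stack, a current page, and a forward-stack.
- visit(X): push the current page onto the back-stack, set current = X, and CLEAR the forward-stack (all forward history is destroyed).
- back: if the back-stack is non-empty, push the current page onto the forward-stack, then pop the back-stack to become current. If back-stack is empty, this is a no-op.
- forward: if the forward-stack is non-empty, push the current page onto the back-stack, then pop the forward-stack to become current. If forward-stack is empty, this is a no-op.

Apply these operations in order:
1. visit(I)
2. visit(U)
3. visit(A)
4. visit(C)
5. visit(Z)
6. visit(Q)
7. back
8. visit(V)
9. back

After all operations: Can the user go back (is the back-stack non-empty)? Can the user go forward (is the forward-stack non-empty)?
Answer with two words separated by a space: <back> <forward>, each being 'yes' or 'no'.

After 1 (visit(I)): cur=I back=1 fwd=0
After 2 (visit(U)): cur=U back=2 fwd=0
After 3 (visit(A)): cur=A back=3 fwd=0
After 4 (visit(C)): cur=C back=4 fwd=0
After 5 (visit(Z)): cur=Z back=5 fwd=0
After 6 (visit(Q)): cur=Q back=6 fwd=0
After 7 (back): cur=Z back=5 fwd=1
After 8 (visit(V)): cur=V back=6 fwd=0
After 9 (back): cur=Z back=5 fwd=1

Answer: yes yes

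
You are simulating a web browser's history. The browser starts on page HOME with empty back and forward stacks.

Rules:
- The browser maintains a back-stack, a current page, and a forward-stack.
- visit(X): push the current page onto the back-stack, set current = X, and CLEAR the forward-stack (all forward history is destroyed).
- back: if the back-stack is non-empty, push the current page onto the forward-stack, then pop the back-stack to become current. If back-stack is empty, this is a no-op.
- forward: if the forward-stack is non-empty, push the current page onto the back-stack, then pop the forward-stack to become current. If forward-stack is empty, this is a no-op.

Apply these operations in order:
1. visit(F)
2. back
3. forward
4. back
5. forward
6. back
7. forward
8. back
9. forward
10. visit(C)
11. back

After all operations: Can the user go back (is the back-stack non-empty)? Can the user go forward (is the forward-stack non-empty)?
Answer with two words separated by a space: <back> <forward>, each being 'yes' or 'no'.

Answer: yes yes

Derivation:
After 1 (visit(F)): cur=F back=1 fwd=0
After 2 (back): cur=HOME back=0 fwd=1
After 3 (forward): cur=F back=1 fwd=0
After 4 (back): cur=HOME back=0 fwd=1
After 5 (forward): cur=F back=1 fwd=0
After 6 (back): cur=HOME back=0 fwd=1
After 7 (forward): cur=F back=1 fwd=0
After 8 (back): cur=HOME back=0 fwd=1
After 9 (forward): cur=F back=1 fwd=0
After 10 (visit(C)): cur=C back=2 fwd=0
After 11 (back): cur=F back=1 fwd=1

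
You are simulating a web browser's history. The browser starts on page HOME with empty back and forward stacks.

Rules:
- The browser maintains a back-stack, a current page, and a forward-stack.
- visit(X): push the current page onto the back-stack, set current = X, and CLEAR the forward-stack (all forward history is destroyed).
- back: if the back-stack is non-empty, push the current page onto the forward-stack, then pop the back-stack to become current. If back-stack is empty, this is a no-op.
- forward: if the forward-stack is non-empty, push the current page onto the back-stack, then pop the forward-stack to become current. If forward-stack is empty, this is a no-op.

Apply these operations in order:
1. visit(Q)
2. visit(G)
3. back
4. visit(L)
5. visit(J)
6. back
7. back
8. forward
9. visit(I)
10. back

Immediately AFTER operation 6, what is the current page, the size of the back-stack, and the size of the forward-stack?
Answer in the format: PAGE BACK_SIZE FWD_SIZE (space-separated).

After 1 (visit(Q)): cur=Q back=1 fwd=0
After 2 (visit(G)): cur=G back=2 fwd=0
After 3 (back): cur=Q back=1 fwd=1
After 4 (visit(L)): cur=L back=2 fwd=0
After 5 (visit(J)): cur=J back=3 fwd=0
After 6 (back): cur=L back=2 fwd=1

L 2 1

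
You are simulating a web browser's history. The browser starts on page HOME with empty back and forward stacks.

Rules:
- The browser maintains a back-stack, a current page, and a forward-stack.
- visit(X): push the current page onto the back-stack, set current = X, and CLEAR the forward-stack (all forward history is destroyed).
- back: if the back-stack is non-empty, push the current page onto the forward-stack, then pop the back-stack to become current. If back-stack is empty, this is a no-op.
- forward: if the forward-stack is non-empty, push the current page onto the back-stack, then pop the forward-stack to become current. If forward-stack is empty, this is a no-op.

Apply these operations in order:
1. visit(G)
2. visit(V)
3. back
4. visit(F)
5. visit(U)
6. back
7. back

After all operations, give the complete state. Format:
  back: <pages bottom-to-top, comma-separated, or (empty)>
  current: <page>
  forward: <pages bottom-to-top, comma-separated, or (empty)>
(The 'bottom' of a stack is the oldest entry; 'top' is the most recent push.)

Answer: back: HOME
current: G
forward: U,F

Derivation:
After 1 (visit(G)): cur=G back=1 fwd=0
After 2 (visit(V)): cur=V back=2 fwd=0
After 3 (back): cur=G back=1 fwd=1
After 4 (visit(F)): cur=F back=2 fwd=0
After 5 (visit(U)): cur=U back=3 fwd=0
After 6 (back): cur=F back=2 fwd=1
After 7 (back): cur=G back=1 fwd=2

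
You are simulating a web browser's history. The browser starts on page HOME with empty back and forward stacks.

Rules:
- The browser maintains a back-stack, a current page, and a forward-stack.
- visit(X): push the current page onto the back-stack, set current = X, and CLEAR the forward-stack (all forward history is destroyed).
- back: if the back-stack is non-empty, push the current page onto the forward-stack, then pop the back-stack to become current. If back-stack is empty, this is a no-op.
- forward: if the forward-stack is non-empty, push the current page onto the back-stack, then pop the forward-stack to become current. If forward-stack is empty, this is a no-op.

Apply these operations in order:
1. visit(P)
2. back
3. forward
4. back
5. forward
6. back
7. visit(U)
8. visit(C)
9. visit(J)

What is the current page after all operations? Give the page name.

After 1 (visit(P)): cur=P back=1 fwd=0
After 2 (back): cur=HOME back=0 fwd=1
After 3 (forward): cur=P back=1 fwd=0
After 4 (back): cur=HOME back=0 fwd=1
After 5 (forward): cur=P back=1 fwd=0
After 6 (back): cur=HOME back=0 fwd=1
After 7 (visit(U)): cur=U back=1 fwd=0
After 8 (visit(C)): cur=C back=2 fwd=0
After 9 (visit(J)): cur=J back=3 fwd=0

Answer: J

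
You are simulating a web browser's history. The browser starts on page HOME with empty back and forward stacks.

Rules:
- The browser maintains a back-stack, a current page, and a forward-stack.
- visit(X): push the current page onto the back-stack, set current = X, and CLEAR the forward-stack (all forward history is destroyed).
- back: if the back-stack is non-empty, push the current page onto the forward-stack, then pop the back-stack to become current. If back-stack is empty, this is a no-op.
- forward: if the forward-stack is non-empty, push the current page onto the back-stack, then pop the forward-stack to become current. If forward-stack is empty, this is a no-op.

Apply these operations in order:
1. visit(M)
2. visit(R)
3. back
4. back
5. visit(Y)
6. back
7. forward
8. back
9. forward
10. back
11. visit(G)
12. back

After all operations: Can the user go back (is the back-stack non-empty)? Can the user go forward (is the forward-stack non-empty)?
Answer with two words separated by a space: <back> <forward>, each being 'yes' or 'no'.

Answer: no yes

Derivation:
After 1 (visit(M)): cur=M back=1 fwd=0
After 2 (visit(R)): cur=R back=2 fwd=0
After 3 (back): cur=M back=1 fwd=1
After 4 (back): cur=HOME back=0 fwd=2
After 5 (visit(Y)): cur=Y back=1 fwd=0
After 6 (back): cur=HOME back=0 fwd=1
After 7 (forward): cur=Y back=1 fwd=0
After 8 (back): cur=HOME back=0 fwd=1
After 9 (forward): cur=Y back=1 fwd=0
After 10 (back): cur=HOME back=0 fwd=1
After 11 (visit(G)): cur=G back=1 fwd=0
After 12 (back): cur=HOME back=0 fwd=1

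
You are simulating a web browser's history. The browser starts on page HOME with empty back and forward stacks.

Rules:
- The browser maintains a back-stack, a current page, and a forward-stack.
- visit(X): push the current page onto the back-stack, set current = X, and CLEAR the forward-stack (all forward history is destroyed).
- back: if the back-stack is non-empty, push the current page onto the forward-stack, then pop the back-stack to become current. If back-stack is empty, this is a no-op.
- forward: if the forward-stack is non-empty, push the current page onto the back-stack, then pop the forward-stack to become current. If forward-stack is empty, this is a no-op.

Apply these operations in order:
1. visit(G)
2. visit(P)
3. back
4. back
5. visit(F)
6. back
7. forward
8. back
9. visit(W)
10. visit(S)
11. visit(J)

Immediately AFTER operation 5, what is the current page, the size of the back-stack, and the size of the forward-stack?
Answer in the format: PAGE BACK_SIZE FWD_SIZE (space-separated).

After 1 (visit(G)): cur=G back=1 fwd=0
After 2 (visit(P)): cur=P back=2 fwd=0
After 3 (back): cur=G back=1 fwd=1
After 4 (back): cur=HOME back=0 fwd=2
After 5 (visit(F)): cur=F back=1 fwd=0

F 1 0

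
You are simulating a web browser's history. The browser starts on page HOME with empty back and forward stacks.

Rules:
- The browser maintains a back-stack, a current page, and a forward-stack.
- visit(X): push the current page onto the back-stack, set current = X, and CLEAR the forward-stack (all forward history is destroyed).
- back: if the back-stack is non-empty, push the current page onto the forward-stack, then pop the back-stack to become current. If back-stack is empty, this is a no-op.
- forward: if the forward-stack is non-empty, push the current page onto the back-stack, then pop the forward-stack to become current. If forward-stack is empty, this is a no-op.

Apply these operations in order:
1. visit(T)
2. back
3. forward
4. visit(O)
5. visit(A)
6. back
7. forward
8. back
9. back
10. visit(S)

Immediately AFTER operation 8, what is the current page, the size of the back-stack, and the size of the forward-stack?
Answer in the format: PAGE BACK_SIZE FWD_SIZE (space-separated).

After 1 (visit(T)): cur=T back=1 fwd=0
After 2 (back): cur=HOME back=0 fwd=1
After 3 (forward): cur=T back=1 fwd=0
After 4 (visit(O)): cur=O back=2 fwd=0
After 5 (visit(A)): cur=A back=3 fwd=0
After 6 (back): cur=O back=2 fwd=1
After 7 (forward): cur=A back=3 fwd=0
After 8 (back): cur=O back=2 fwd=1

O 2 1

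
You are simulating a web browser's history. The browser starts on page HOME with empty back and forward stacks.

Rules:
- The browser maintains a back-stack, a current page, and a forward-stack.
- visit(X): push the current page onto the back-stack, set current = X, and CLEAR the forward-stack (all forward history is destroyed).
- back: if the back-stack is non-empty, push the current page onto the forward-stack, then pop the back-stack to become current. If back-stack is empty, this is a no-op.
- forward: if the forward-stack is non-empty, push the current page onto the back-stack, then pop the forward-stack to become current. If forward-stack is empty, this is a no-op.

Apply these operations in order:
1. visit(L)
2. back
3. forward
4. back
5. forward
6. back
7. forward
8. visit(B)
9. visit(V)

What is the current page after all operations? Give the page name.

After 1 (visit(L)): cur=L back=1 fwd=0
After 2 (back): cur=HOME back=0 fwd=1
After 3 (forward): cur=L back=1 fwd=0
After 4 (back): cur=HOME back=0 fwd=1
After 5 (forward): cur=L back=1 fwd=0
After 6 (back): cur=HOME back=0 fwd=1
After 7 (forward): cur=L back=1 fwd=0
After 8 (visit(B)): cur=B back=2 fwd=0
After 9 (visit(V)): cur=V back=3 fwd=0

Answer: V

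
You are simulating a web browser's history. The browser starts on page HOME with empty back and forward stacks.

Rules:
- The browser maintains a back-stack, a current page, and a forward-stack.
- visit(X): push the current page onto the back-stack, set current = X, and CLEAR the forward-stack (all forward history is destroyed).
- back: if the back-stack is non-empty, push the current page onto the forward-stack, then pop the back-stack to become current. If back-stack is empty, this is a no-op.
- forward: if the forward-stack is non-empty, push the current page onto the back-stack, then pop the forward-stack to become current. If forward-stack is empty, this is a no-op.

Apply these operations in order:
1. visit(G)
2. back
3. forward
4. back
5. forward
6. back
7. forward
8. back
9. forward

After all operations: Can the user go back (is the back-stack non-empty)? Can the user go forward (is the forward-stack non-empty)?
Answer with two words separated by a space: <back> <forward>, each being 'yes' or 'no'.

After 1 (visit(G)): cur=G back=1 fwd=0
After 2 (back): cur=HOME back=0 fwd=1
After 3 (forward): cur=G back=1 fwd=0
After 4 (back): cur=HOME back=0 fwd=1
After 5 (forward): cur=G back=1 fwd=0
After 6 (back): cur=HOME back=0 fwd=1
After 7 (forward): cur=G back=1 fwd=0
After 8 (back): cur=HOME back=0 fwd=1
After 9 (forward): cur=G back=1 fwd=0

Answer: yes no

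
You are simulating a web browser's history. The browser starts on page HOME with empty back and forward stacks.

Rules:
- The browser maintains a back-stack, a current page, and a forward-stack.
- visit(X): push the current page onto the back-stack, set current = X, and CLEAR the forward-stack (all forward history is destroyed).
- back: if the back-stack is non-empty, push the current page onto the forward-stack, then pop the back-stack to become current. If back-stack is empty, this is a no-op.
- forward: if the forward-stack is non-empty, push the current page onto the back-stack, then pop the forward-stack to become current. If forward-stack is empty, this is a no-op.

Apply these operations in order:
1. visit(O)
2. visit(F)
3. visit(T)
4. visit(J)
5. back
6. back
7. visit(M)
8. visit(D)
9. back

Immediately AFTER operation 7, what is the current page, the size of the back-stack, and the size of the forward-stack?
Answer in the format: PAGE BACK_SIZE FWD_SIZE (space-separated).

After 1 (visit(O)): cur=O back=1 fwd=0
After 2 (visit(F)): cur=F back=2 fwd=0
After 3 (visit(T)): cur=T back=3 fwd=0
After 4 (visit(J)): cur=J back=4 fwd=0
After 5 (back): cur=T back=3 fwd=1
After 6 (back): cur=F back=2 fwd=2
After 7 (visit(M)): cur=M back=3 fwd=0

M 3 0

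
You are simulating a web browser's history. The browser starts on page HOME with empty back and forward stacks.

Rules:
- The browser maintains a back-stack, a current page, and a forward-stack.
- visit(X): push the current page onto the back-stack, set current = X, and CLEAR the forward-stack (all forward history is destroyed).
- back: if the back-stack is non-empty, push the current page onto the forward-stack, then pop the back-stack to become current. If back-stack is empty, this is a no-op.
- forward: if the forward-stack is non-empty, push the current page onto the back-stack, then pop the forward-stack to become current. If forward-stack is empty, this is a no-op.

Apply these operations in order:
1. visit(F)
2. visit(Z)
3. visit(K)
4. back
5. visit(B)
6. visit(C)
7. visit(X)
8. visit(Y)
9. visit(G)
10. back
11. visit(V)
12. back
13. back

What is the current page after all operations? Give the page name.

Answer: X

Derivation:
After 1 (visit(F)): cur=F back=1 fwd=0
After 2 (visit(Z)): cur=Z back=2 fwd=0
After 3 (visit(K)): cur=K back=3 fwd=0
After 4 (back): cur=Z back=2 fwd=1
After 5 (visit(B)): cur=B back=3 fwd=0
After 6 (visit(C)): cur=C back=4 fwd=0
After 7 (visit(X)): cur=X back=5 fwd=0
After 8 (visit(Y)): cur=Y back=6 fwd=0
After 9 (visit(G)): cur=G back=7 fwd=0
After 10 (back): cur=Y back=6 fwd=1
After 11 (visit(V)): cur=V back=7 fwd=0
After 12 (back): cur=Y back=6 fwd=1
After 13 (back): cur=X back=5 fwd=2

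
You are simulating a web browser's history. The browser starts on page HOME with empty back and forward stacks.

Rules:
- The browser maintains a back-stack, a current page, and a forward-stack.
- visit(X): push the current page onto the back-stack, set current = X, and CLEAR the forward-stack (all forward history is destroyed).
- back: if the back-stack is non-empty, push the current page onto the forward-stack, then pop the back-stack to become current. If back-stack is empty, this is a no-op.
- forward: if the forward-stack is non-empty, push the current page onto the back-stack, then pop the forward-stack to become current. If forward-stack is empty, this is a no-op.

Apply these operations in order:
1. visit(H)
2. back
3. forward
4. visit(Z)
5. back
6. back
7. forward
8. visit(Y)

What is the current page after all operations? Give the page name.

Answer: Y

Derivation:
After 1 (visit(H)): cur=H back=1 fwd=0
After 2 (back): cur=HOME back=0 fwd=1
After 3 (forward): cur=H back=1 fwd=0
After 4 (visit(Z)): cur=Z back=2 fwd=0
After 5 (back): cur=H back=1 fwd=1
After 6 (back): cur=HOME back=0 fwd=2
After 7 (forward): cur=H back=1 fwd=1
After 8 (visit(Y)): cur=Y back=2 fwd=0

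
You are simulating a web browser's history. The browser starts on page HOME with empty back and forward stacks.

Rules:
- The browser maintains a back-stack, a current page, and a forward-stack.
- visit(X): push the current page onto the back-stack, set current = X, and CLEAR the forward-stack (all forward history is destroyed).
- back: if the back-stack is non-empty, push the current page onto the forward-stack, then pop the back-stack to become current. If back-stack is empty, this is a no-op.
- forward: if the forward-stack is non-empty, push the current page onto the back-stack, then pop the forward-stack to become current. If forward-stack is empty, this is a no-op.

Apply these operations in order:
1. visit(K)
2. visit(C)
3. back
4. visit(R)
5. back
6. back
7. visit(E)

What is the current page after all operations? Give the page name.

Answer: E

Derivation:
After 1 (visit(K)): cur=K back=1 fwd=0
After 2 (visit(C)): cur=C back=2 fwd=0
After 3 (back): cur=K back=1 fwd=1
After 4 (visit(R)): cur=R back=2 fwd=0
After 5 (back): cur=K back=1 fwd=1
After 6 (back): cur=HOME back=0 fwd=2
After 7 (visit(E)): cur=E back=1 fwd=0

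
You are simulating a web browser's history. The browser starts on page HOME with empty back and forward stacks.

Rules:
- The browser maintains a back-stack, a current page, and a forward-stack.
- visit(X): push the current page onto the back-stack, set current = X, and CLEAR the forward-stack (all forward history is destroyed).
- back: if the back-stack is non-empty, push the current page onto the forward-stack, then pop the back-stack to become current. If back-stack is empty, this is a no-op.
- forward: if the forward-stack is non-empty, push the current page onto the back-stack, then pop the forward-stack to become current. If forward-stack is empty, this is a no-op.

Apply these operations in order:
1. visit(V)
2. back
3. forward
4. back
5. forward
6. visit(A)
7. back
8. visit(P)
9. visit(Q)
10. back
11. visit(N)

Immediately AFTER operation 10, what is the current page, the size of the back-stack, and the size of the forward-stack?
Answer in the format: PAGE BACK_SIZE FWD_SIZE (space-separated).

After 1 (visit(V)): cur=V back=1 fwd=0
After 2 (back): cur=HOME back=0 fwd=1
After 3 (forward): cur=V back=1 fwd=0
After 4 (back): cur=HOME back=0 fwd=1
After 5 (forward): cur=V back=1 fwd=0
After 6 (visit(A)): cur=A back=2 fwd=0
After 7 (back): cur=V back=1 fwd=1
After 8 (visit(P)): cur=P back=2 fwd=0
After 9 (visit(Q)): cur=Q back=3 fwd=0
After 10 (back): cur=P back=2 fwd=1

P 2 1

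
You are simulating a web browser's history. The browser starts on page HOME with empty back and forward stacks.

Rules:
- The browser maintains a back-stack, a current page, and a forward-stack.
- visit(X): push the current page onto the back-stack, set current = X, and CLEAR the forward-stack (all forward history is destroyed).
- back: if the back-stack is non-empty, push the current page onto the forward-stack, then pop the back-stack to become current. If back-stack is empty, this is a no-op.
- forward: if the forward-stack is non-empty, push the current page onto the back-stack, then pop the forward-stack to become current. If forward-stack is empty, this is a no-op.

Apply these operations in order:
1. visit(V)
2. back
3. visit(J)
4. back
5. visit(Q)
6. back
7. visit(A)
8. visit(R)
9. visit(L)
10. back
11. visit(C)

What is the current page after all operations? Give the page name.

Answer: C

Derivation:
After 1 (visit(V)): cur=V back=1 fwd=0
After 2 (back): cur=HOME back=0 fwd=1
After 3 (visit(J)): cur=J back=1 fwd=0
After 4 (back): cur=HOME back=0 fwd=1
After 5 (visit(Q)): cur=Q back=1 fwd=0
After 6 (back): cur=HOME back=0 fwd=1
After 7 (visit(A)): cur=A back=1 fwd=0
After 8 (visit(R)): cur=R back=2 fwd=0
After 9 (visit(L)): cur=L back=3 fwd=0
After 10 (back): cur=R back=2 fwd=1
After 11 (visit(C)): cur=C back=3 fwd=0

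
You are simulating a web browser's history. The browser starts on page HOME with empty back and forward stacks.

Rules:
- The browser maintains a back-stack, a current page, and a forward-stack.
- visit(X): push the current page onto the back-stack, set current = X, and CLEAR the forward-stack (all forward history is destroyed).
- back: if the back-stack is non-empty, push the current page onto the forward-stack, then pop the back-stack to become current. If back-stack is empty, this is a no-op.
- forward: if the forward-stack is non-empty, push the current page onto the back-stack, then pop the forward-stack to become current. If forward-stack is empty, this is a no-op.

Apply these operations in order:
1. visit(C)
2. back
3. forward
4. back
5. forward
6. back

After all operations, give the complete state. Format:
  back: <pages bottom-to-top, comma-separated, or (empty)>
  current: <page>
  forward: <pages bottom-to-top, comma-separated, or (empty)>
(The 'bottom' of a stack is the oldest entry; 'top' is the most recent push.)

Answer: back: (empty)
current: HOME
forward: C

Derivation:
After 1 (visit(C)): cur=C back=1 fwd=0
After 2 (back): cur=HOME back=0 fwd=1
After 3 (forward): cur=C back=1 fwd=0
After 4 (back): cur=HOME back=0 fwd=1
After 5 (forward): cur=C back=1 fwd=0
After 6 (back): cur=HOME back=0 fwd=1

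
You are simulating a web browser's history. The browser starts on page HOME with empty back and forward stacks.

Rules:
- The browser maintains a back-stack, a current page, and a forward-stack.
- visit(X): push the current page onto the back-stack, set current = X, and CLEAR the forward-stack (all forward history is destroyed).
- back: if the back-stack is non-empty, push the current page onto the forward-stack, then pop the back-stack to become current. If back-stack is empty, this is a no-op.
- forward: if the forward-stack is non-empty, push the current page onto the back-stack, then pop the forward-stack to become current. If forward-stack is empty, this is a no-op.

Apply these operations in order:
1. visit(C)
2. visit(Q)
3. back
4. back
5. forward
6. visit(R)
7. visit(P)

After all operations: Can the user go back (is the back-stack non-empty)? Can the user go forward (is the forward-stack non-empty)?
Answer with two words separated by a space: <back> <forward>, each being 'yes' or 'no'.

Answer: yes no

Derivation:
After 1 (visit(C)): cur=C back=1 fwd=0
After 2 (visit(Q)): cur=Q back=2 fwd=0
After 3 (back): cur=C back=1 fwd=1
After 4 (back): cur=HOME back=0 fwd=2
After 5 (forward): cur=C back=1 fwd=1
After 6 (visit(R)): cur=R back=2 fwd=0
After 7 (visit(P)): cur=P back=3 fwd=0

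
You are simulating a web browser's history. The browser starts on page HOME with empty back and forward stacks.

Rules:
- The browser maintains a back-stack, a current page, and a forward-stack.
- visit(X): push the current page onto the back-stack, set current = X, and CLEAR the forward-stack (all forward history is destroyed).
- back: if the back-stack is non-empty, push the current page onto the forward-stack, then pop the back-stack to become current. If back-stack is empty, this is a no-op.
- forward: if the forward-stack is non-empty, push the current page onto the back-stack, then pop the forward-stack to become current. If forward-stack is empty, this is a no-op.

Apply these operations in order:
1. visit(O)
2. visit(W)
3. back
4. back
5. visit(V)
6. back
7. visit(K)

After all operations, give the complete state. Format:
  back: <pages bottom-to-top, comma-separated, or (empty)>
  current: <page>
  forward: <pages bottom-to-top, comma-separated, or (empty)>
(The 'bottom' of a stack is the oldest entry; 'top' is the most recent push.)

Answer: back: HOME
current: K
forward: (empty)

Derivation:
After 1 (visit(O)): cur=O back=1 fwd=0
After 2 (visit(W)): cur=W back=2 fwd=0
After 3 (back): cur=O back=1 fwd=1
After 4 (back): cur=HOME back=0 fwd=2
After 5 (visit(V)): cur=V back=1 fwd=0
After 6 (back): cur=HOME back=0 fwd=1
After 7 (visit(K)): cur=K back=1 fwd=0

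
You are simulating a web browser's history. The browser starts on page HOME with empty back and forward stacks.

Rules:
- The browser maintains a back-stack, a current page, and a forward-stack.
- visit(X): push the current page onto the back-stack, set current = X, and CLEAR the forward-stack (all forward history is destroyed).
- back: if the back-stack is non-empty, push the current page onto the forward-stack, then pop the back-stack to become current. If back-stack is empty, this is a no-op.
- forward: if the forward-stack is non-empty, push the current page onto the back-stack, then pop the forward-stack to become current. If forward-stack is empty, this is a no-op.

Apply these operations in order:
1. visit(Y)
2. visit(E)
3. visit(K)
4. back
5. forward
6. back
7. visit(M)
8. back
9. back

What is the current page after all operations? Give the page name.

After 1 (visit(Y)): cur=Y back=1 fwd=0
After 2 (visit(E)): cur=E back=2 fwd=0
After 3 (visit(K)): cur=K back=3 fwd=0
After 4 (back): cur=E back=2 fwd=1
After 5 (forward): cur=K back=3 fwd=0
After 6 (back): cur=E back=2 fwd=1
After 7 (visit(M)): cur=M back=3 fwd=0
After 8 (back): cur=E back=2 fwd=1
After 9 (back): cur=Y back=1 fwd=2

Answer: Y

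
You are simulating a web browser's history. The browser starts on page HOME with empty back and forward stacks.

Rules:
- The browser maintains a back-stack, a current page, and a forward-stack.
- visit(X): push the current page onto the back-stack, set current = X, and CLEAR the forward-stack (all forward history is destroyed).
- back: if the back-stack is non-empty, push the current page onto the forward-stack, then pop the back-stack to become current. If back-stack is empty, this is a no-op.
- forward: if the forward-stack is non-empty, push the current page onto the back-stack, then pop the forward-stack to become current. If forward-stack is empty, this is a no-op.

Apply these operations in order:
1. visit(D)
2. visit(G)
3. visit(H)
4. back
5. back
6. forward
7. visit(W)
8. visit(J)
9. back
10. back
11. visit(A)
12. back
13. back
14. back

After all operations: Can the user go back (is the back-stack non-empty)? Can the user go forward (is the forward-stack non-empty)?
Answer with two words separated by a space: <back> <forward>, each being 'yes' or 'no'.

Answer: no yes

Derivation:
After 1 (visit(D)): cur=D back=1 fwd=0
After 2 (visit(G)): cur=G back=2 fwd=0
After 3 (visit(H)): cur=H back=3 fwd=0
After 4 (back): cur=G back=2 fwd=1
After 5 (back): cur=D back=1 fwd=2
After 6 (forward): cur=G back=2 fwd=1
After 7 (visit(W)): cur=W back=3 fwd=0
After 8 (visit(J)): cur=J back=4 fwd=0
After 9 (back): cur=W back=3 fwd=1
After 10 (back): cur=G back=2 fwd=2
After 11 (visit(A)): cur=A back=3 fwd=0
After 12 (back): cur=G back=2 fwd=1
After 13 (back): cur=D back=1 fwd=2
After 14 (back): cur=HOME back=0 fwd=3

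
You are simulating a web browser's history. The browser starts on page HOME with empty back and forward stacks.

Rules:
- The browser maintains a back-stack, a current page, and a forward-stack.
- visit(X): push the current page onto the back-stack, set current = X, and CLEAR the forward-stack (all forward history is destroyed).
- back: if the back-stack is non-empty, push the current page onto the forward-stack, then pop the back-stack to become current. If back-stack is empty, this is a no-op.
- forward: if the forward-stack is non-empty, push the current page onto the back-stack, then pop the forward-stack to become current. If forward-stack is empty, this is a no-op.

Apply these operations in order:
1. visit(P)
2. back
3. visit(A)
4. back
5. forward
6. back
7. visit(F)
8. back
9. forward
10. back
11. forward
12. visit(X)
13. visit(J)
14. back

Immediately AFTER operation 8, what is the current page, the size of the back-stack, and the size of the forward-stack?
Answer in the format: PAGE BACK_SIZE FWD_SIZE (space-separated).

After 1 (visit(P)): cur=P back=1 fwd=0
After 2 (back): cur=HOME back=0 fwd=1
After 3 (visit(A)): cur=A back=1 fwd=0
After 4 (back): cur=HOME back=0 fwd=1
After 5 (forward): cur=A back=1 fwd=0
After 6 (back): cur=HOME back=0 fwd=1
After 7 (visit(F)): cur=F back=1 fwd=0
After 8 (back): cur=HOME back=0 fwd=1

HOME 0 1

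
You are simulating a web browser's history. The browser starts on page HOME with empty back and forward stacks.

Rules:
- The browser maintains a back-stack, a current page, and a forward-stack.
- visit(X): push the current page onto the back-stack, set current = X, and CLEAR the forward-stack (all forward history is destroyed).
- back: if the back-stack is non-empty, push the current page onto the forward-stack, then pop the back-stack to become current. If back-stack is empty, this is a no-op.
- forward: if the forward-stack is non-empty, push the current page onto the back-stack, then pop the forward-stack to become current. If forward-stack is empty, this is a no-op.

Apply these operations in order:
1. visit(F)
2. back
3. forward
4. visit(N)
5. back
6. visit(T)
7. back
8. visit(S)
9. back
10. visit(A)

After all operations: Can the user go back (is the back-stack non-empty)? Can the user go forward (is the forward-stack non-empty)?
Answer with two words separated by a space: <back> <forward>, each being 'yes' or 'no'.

After 1 (visit(F)): cur=F back=1 fwd=0
After 2 (back): cur=HOME back=0 fwd=1
After 3 (forward): cur=F back=1 fwd=0
After 4 (visit(N)): cur=N back=2 fwd=0
After 5 (back): cur=F back=1 fwd=1
After 6 (visit(T)): cur=T back=2 fwd=0
After 7 (back): cur=F back=1 fwd=1
After 8 (visit(S)): cur=S back=2 fwd=0
After 9 (back): cur=F back=1 fwd=1
After 10 (visit(A)): cur=A back=2 fwd=0

Answer: yes no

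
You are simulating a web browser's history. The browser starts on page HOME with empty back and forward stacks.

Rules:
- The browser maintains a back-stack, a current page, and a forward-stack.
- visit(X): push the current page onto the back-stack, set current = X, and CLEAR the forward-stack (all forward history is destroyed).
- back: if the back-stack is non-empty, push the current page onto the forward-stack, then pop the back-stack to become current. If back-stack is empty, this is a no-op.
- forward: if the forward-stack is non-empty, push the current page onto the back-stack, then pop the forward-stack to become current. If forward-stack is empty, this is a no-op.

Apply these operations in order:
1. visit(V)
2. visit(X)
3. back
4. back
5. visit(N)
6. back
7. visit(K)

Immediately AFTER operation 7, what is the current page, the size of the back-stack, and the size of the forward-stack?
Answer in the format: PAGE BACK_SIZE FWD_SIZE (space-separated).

After 1 (visit(V)): cur=V back=1 fwd=0
After 2 (visit(X)): cur=X back=2 fwd=0
After 3 (back): cur=V back=1 fwd=1
After 4 (back): cur=HOME back=0 fwd=2
After 5 (visit(N)): cur=N back=1 fwd=0
After 6 (back): cur=HOME back=0 fwd=1
After 7 (visit(K)): cur=K back=1 fwd=0

K 1 0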